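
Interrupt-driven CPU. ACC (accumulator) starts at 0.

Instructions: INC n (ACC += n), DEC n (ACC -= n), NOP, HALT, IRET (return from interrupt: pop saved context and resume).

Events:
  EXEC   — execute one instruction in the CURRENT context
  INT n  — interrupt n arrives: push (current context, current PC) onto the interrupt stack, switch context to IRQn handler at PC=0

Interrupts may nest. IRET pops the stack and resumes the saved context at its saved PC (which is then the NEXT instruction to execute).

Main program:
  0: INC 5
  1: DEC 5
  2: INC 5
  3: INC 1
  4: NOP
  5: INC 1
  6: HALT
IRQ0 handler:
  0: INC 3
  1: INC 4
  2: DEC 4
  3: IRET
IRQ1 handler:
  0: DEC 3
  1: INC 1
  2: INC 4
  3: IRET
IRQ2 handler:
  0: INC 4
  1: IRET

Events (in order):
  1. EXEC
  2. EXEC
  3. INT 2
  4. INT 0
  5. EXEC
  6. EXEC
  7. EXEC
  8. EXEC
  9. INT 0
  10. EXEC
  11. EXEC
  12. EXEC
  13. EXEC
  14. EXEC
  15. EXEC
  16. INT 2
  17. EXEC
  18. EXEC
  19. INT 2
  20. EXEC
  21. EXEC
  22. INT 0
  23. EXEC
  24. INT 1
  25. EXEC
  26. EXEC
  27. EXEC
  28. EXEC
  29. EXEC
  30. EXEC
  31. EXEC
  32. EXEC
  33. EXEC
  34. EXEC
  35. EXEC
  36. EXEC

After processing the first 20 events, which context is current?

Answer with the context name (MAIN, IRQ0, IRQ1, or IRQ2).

Answer: IRQ2

Derivation:
Event 1 (EXEC): [MAIN] PC=0: INC 5 -> ACC=5
Event 2 (EXEC): [MAIN] PC=1: DEC 5 -> ACC=0
Event 3 (INT 2): INT 2 arrives: push (MAIN, PC=2), enter IRQ2 at PC=0 (depth now 1)
Event 4 (INT 0): INT 0 arrives: push (IRQ2, PC=0), enter IRQ0 at PC=0 (depth now 2)
Event 5 (EXEC): [IRQ0] PC=0: INC 3 -> ACC=3
Event 6 (EXEC): [IRQ0] PC=1: INC 4 -> ACC=7
Event 7 (EXEC): [IRQ0] PC=2: DEC 4 -> ACC=3
Event 8 (EXEC): [IRQ0] PC=3: IRET -> resume IRQ2 at PC=0 (depth now 1)
Event 9 (INT 0): INT 0 arrives: push (IRQ2, PC=0), enter IRQ0 at PC=0 (depth now 2)
Event 10 (EXEC): [IRQ0] PC=0: INC 3 -> ACC=6
Event 11 (EXEC): [IRQ0] PC=1: INC 4 -> ACC=10
Event 12 (EXEC): [IRQ0] PC=2: DEC 4 -> ACC=6
Event 13 (EXEC): [IRQ0] PC=3: IRET -> resume IRQ2 at PC=0 (depth now 1)
Event 14 (EXEC): [IRQ2] PC=0: INC 4 -> ACC=10
Event 15 (EXEC): [IRQ2] PC=1: IRET -> resume MAIN at PC=2 (depth now 0)
Event 16 (INT 2): INT 2 arrives: push (MAIN, PC=2), enter IRQ2 at PC=0 (depth now 1)
Event 17 (EXEC): [IRQ2] PC=0: INC 4 -> ACC=14
Event 18 (EXEC): [IRQ2] PC=1: IRET -> resume MAIN at PC=2 (depth now 0)
Event 19 (INT 2): INT 2 arrives: push (MAIN, PC=2), enter IRQ2 at PC=0 (depth now 1)
Event 20 (EXEC): [IRQ2] PC=0: INC 4 -> ACC=18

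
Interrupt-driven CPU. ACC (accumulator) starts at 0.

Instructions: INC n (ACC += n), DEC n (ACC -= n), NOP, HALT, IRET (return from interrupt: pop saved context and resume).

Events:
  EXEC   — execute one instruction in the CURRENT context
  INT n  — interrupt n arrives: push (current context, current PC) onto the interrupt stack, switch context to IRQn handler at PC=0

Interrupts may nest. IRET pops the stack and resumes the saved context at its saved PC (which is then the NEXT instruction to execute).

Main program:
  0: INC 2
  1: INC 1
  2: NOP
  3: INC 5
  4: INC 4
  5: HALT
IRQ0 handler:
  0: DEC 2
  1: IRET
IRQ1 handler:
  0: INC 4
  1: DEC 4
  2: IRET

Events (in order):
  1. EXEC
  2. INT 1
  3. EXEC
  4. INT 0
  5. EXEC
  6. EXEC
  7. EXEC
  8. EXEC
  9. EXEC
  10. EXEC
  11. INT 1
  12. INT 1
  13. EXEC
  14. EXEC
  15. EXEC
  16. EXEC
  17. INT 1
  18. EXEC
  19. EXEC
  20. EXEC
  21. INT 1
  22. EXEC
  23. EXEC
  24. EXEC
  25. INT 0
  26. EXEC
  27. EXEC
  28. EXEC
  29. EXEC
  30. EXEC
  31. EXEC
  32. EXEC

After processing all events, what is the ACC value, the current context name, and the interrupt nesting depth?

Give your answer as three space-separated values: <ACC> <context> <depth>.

Answer: 8 MAIN 0

Derivation:
Event 1 (EXEC): [MAIN] PC=0: INC 2 -> ACC=2
Event 2 (INT 1): INT 1 arrives: push (MAIN, PC=1), enter IRQ1 at PC=0 (depth now 1)
Event 3 (EXEC): [IRQ1] PC=0: INC 4 -> ACC=6
Event 4 (INT 0): INT 0 arrives: push (IRQ1, PC=1), enter IRQ0 at PC=0 (depth now 2)
Event 5 (EXEC): [IRQ0] PC=0: DEC 2 -> ACC=4
Event 6 (EXEC): [IRQ0] PC=1: IRET -> resume IRQ1 at PC=1 (depth now 1)
Event 7 (EXEC): [IRQ1] PC=1: DEC 4 -> ACC=0
Event 8 (EXEC): [IRQ1] PC=2: IRET -> resume MAIN at PC=1 (depth now 0)
Event 9 (EXEC): [MAIN] PC=1: INC 1 -> ACC=1
Event 10 (EXEC): [MAIN] PC=2: NOP
Event 11 (INT 1): INT 1 arrives: push (MAIN, PC=3), enter IRQ1 at PC=0 (depth now 1)
Event 12 (INT 1): INT 1 arrives: push (IRQ1, PC=0), enter IRQ1 at PC=0 (depth now 2)
Event 13 (EXEC): [IRQ1] PC=0: INC 4 -> ACC=5
Event 14 (EXEC): [IRQ1] PC=1: DEC 4 -> ACC=1
Event 15 (EXEC): [IRQ1] PC=2: IRET -> resume IRQ1 at PC=0 (depth now 1)
Event 16 (EXEC): [IRQ1] PC=0: INC 4 -> ACC=5
Event 17 (INT 1): INT 1 arrives: push (IRQ1, PC=1), enter IRQ1 at PC=0 (depth now 2)
Event 18 (EXEC): [IRQ1] PC=0: INC 4 -> ACC=9
Event 19 (EXEC): [IRQ1] PC=1: DEC 4 -> ACC=5
Event 20 (EXEC): [IRQ1] PC=2: IRET -> resume IRQ1 at PC=1 (depth now 1)
Event 21 (INT 1): INT 1 arrives: push (IRQ1, PC=1), enter IRQ1 at PC=0 (depth now 2)
Event 22 (EXEC): [IRQ1] PC=0: INC 4 -> ACC=9
Event 23 (EXEC): [IRQ1] PC=1: DEC 4 -> ACC=5
Event 24 (EXEC): [IRQ1] PC=2: IRET -> resume IRQ1 at PC=1 (depth now 1)
Event 25 (INT 0): INT 0 arrives: push (IRQ1, PC=1), enter IRQ0 at PC=0 (depth now 2)
Event 26 (EXEC): [IRQ0] PC=0: DEC 2 -> ACC=3
Event 27 (EXEC): [IRQ0] PC=1: IRET -> resume IRQ1 at PC=1 (depth now 1)
Event 28 (EXEC): [IRQ1] PC=1: DEC 4 -> ACC=-1
Event 29 (EXEC): [IRQ1] PC=2: IRET -> resume MAIN at PC=3 (depth now 0)
Event 30 (EXEC): [MAIN] PC=3: INC 5 -> ACC=4
Event 31 (EXEC): [MAIN] PC=4: INC 4 -> ACC=8
Event 32 (EXEC): [MAIN] PC=5: HALT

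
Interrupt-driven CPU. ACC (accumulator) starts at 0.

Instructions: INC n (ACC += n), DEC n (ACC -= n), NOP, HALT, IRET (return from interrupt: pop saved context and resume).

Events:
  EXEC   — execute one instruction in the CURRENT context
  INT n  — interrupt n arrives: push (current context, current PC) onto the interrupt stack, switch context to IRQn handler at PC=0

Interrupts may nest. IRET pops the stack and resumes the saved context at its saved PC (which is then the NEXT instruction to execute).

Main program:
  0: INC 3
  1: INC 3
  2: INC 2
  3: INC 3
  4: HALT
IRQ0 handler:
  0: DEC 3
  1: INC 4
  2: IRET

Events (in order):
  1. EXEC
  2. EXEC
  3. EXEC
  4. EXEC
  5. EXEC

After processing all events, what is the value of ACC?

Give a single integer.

Answer: 11

Derivation:
Event 1 (EXEC): [MAIN] PC=0: INC 3 -> ACC=3
Event 2 (EXEC): [MAIN] PC=1: INC 3 -> ACC=6
Event 3 (EXEC): [MAIN] PC=2: INC 2 -> ACC=8
Event 4 (EXEC): [MAIN] PC=3: INC 3 -> ACC=11
Event 5 (EXEC): [MAIN] PC=4: HALT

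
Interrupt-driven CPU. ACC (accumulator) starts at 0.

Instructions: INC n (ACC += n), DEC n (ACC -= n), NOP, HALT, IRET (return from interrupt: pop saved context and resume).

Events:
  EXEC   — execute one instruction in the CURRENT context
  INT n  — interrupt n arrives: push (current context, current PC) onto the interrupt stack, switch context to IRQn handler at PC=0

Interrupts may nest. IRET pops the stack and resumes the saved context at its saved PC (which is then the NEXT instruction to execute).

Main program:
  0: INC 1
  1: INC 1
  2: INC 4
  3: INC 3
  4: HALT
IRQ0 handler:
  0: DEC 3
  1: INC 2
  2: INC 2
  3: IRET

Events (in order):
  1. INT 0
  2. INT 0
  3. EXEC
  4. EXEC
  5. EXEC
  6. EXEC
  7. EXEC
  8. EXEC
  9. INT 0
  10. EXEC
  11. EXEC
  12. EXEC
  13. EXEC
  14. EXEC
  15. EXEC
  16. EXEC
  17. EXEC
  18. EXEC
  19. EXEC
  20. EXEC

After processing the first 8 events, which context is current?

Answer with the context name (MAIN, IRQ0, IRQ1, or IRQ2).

Event 1 (INT 0): INT 0 arrives: push (MAIN, PC=0), enter IRQ0 at PC=0 (depth now 1)
Event 2 (INT 0): INT 0 arrives: push (IRQ0, PC=0), enter IRQ0 at PC=0 (depth now 2)
Event 3 (EXEC): [IRQ0] PC=0: DEC 3 -> ACC=-3
Event 4 (EXEC): [IRQ0] PC=1: INC 2 -> ACC=-1
Event 5 (EXEC): [IRQ0] PC=2: INC 2 -> ACC=1
Event 6 (EXEC): [IRQ0] PC=3: IRET -> resume IRQ0 at PC=0 (depth now 1)
Event 7 (EXEC): [IRQ0] PC=0: DEC 3 -> ACC=-2
Event 8 (EXEC): [IRQ0] PC=1: INC 2 -> ACC=0

Answer: IRQ0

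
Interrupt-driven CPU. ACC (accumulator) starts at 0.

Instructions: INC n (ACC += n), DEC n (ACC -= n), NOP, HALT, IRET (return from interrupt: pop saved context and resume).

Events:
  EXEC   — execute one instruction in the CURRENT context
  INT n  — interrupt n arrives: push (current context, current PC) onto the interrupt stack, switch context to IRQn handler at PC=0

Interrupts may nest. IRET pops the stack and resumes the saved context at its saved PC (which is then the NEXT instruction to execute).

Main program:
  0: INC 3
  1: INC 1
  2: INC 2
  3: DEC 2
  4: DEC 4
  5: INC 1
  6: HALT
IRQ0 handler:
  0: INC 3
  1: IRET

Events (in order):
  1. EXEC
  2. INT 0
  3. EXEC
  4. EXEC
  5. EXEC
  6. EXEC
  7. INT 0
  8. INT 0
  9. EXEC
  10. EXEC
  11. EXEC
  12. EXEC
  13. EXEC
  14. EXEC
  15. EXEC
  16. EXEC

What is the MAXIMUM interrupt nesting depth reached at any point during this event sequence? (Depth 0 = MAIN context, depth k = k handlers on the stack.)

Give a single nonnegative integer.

Event 1 (EXEC): [MAIN] PC=0: INC 3 -> ACC=3 [depth=0]
Event 2 (INT 0): INT 0 arrives: push (MAIN, PC=1), enter IRQ0 at PC=0 (depth now 1) [depth=1]
Event 3 (EXEC): [IRQ0] PC=0: INC 3 -> ACC=6 [depth=1]
Event 4 (EXEC): [IRQ0] PC=1: IRET -> resume MAIN at PC=1 (depth now 0) [depth=0]
Event 5 (EXEC): [MAIN] PC=1: INC 1 -> ACC=7 [depth=0]
Event 6 (EXEC): [MAIN] PC=2: INC 2 -> ACC=9 [depth=0]
Event 7 (INT 0): INT 0 arrives: push (MAIN, PC=3), enter IRQ0 at PC=0 (depth now 1) [depth=1]
Event 8 (INT 0): INT 0 arrives: push (IRQ0, PC=0), enter IRQ0 at PC=0 (depth now 2) [depth=2]
Event 9 (EXEC): [IRQ0] PC=0: INC 3 -> ACC=12 [depth=2]
Event 10 (EXEC): [IRQ0] PC=1: IRET -> resume IRQ0 at PC=0 (depth now 1) [depth=1]
Event 11 (EXEC): [IRQ0] PC=0: INC 3 -> ACC=15 [depth=1]
Event 12 (EXEC): [IRQ0] PC=1: IRET -> resume MAIN at PC=3 (depth now 0) [depth=0]
Event 13 (EXEC): [MAIN] PC=3: DEC 2 -> ACC=13 [depth=0]
Event 14 (EXEC): [MAIN] PC=4: DEC 4 -> ACC=9 [depth=0]
Event 15 (EXEC): [MAIN] PC=5: INC 1 -> ACC=10 [depth=0]
Event 16 (EXEC): [MAIN] PC=6: HALT [depth=0]
Max depth observed: 2

Answer: 2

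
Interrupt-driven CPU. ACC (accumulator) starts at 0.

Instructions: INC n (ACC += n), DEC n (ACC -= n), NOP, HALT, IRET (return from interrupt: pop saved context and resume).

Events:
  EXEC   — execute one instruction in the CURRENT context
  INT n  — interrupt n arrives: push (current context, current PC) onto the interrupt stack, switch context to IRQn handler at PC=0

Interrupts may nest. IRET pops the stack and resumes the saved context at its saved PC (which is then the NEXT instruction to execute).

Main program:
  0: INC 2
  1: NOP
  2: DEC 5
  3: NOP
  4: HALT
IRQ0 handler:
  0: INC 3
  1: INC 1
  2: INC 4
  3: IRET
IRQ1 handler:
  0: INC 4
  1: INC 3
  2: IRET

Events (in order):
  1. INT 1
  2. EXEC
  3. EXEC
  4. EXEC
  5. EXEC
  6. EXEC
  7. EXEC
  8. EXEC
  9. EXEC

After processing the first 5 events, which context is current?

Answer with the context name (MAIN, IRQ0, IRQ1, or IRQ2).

Event 1 (INT 1): INT 1 arrives: push (MAIN, PC=0), enter IRQ1 at PC=0 (depth now 1)
Event 2 (EXEC): [IRQ1] PC=0: INC 4 -> ACC=4
Event 3 (EXEC): [IRQ1] PC=1: INC 3 -> ACC=7
Event 4 (EXEC): [IRQ1] PC=2: IRET -> resume MAIN at PC=0 (depth now 0)
Event 5 (EXEC): [MAIN] PC=0: INC 2 -> ACC=9

Answer: MAIN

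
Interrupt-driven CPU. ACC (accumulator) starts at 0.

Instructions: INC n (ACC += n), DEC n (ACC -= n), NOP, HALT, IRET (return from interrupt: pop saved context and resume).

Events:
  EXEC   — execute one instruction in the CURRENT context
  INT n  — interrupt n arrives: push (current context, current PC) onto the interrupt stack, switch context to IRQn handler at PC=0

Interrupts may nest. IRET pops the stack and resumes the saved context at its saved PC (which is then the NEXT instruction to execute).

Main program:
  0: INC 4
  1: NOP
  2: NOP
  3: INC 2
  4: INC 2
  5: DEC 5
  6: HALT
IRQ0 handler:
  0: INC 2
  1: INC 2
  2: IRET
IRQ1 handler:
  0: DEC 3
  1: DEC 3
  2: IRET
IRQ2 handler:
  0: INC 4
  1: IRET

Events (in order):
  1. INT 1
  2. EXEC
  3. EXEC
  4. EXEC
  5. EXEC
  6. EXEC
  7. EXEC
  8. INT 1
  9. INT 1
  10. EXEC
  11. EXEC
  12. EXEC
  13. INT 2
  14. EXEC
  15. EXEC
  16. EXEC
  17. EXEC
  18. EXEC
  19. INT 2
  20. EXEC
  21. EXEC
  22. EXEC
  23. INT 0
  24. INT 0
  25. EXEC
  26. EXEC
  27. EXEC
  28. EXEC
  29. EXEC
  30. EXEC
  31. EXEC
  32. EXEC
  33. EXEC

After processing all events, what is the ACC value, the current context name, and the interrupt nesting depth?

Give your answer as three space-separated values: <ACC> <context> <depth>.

Answer: 1 MAIN 0

Derivation:
Event 1 (INT 1): INT 1 arrives: push (MAIN, PC=0), enter IRQ1 at PC=0 (depth now 1)
Event 2 (EXEC): [IRQ1] PC=0: DEC 3 -> ACC=-3
Event 3 (EXEC): [IRQ1] PC=1: DEC 3 -> ACC=-6
Event 4 (EXEC): [IRQ1] PC=2: IRET -> resume MAIN at PC=0 (depth now 0)
Event 5 (EXEC): [MAIN] PC=0: INC 4 -> ACC=-2
Event 6 (EXEC): [MAIN] PC=1: NOP
Event 7 (EXEC): [MAIN] PC=2: NOP
Event 8 (INT 1): INT 1 arrives: push (MAIN, PC=3), enter IRQ1 at PC=0 (depth now 1)
Event 9 (INT 1): INT 1 arrives: push (IRQ1, PC=0), enter IRQ1 at PC=0 (depth now 2)
Event 10 (EXEC): [IRQ1] PC=0: DEC 3 -> ACC=-5
Event 11 (EXEC): [IRQ1] PC=1: DEC 3 -> ACC=-8
Event 12 (EXEC): [IRQ1] PC=2: IRET -> resume IRQ1 at PC=0 (depth now 1)
Event 13 (INT 2): INT 2 arrives: push (IRQ1, PC=0), enter IRQ2 at PC=0 (depth now 2)
Event 14 (EXEC): [IRQ2] PC=0: INC 4 -> ACC=-4
Event 15 (EXEC): [IRQ2] PC=1: IRET -> resume IRQ1 at PC=0 (depth now 1)
Event 16 (EXEC): [IRQ1] PC=0: DEC 3 -> ACC=-7
Event 17 (EXEC): [IRQ1] PC=1: DEC 3 -> ACC=-10
Event 18 (EXEC): [IRQ1] PC=2: IRET -> resume MAIN at PC=3 (depth now 0)
Event 19 (INT 2): INT 2 arrives: push (MAIN, PC=3), enter IRQ2 at PC=0 (depth now 1)
Event 20 (EXEC): [IRQ2] PC=0: INC 4 -> ACC=-6
Event 21 (EXEC): [IRQ2] PC=1: IRET -> resume MAIN at PC=3 (depth now 0)
Event 22 (EXEC): [MAIN] PC=3: INC 2 -> ACC=-4
Event 23 (INT 0): INT 0 arrives: push (MAIN, PC=4), enter IRQ0 at PC=0 (depth now 1)
Event 24 (INT 0): INT 0 arrives: push (IRQ0, PC=0), enter IRQ0 at PC=0 (depth now 2)
Event 25 (EXEC): [IRQ0] PC=0: INC 2 -> ACC=-2
Event 26 (EXEC): [IRQ0] PC=1: INC 2 -> ACC=0
Event 27 (EXEC): [IRQ0] PC=2: IRET -> resume IRQ0 at PC=0 (depth now 1)
Event 28 (EXEC): [IRQ0] PC=0: INC 2 -> ACC=2
Event 29 (EXEC): [IRQ0] PC=1: INC 2 -> ACC=4
Event 30 (EXEC): [IRQ0] PC=2: IRET -> resume MAIN at PC=4 (depth now 0)
Event 31 (EXEC): [MAIN] PC=4: INC 2 -> ACC=6
Event 32 (EXEC): [MAIN] PC=5: DEC 5 -> ACC=1
Event 33 (EXEC): [MAIN] PC=6: HALT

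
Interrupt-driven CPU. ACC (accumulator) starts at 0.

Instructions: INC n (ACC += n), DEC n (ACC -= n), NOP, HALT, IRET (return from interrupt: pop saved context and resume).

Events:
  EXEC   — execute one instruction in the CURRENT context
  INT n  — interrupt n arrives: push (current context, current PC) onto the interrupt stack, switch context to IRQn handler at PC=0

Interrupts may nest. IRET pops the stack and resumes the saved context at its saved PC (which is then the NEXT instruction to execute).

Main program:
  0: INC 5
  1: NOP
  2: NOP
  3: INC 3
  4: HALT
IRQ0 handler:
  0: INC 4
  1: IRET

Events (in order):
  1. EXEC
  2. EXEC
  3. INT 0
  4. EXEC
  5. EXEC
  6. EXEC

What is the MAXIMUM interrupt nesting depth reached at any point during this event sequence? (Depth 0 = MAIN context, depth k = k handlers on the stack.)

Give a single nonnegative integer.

Event 1 (EXEC): [MAIN] PC=0: INC 5 -> ACC=5 [depth=0]
Event 2 (EXEC): [MAIN] PC=1: NOP [depth=0]
Event 3 (INT 0): INT 0 arrives: push (MAIN, PC=2), enter IRQ0 at PC=0 (depth now 1) [depth=1]
Event 4 (EXEC): [IRQ0] PC=0: INC 4 -> ACC=9 [depth=1]
Event 5 (EXEC): [IRQ0] PC=1: IRET -> resume MAIN at PC=2 (depth now 0) [depth=0]
Event 6 (EXEC): [MAIN] PC=2: NOP [depth=0]
Max depth observed: 1

Answer: 1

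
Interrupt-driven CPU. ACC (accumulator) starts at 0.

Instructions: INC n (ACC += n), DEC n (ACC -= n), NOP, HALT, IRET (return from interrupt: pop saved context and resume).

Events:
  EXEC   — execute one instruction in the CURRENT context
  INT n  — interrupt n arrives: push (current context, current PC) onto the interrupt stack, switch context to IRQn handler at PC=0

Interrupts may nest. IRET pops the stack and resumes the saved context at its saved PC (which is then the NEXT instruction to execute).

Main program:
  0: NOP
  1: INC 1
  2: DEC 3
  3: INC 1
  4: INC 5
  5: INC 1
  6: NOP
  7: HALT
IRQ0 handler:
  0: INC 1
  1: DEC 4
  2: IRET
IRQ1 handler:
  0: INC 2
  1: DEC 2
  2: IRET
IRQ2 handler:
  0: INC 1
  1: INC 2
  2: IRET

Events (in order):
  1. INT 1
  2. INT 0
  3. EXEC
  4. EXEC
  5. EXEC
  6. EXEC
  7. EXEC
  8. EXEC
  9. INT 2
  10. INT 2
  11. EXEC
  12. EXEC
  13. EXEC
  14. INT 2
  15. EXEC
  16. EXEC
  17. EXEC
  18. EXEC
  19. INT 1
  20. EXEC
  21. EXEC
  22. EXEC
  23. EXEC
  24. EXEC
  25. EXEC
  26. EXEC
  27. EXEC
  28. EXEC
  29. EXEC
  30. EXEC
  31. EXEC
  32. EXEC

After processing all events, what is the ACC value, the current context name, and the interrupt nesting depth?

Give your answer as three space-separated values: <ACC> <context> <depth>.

Answer: 11 MAIN 0

Derivation:
Event 1 (INT 1): INT 1 arrives: push (MAIN, PC=0), enter IRQ1 at PC=0 (depth now 1)
Event 2 (INT 0): INT 0 arrives: push (IRQ1, PC=0), enter IRQ0 at PC=0 (depth now 2)
Event 3 (EXEC): [IRQ0] PC=0: INC 1 -> ACC=1
Event 4 (EXEC): [IRQ0] PC=1: DEC 4 -> ACC=-3
Event 5 (EXEC): [IRQ0] PC=2: IRET -> resume IRQ1 at PC=0 (depth now 1)
Event 6 (EXEC): [IRQ1] PC=0: INC 2 -> ACC=-1
Event 7 (EXEC): [IRQ1] PC=1: DEC 2 -> ACC=-3
Event 8 (EXEC): [IRQ1] PC=2: IRET -> resume MAIN at PC=0 (depth now 0)
Event 9 (INT 2): INT 2 arrives: push (MAIN, PC=0), enter IRQ2 at PC=0 (depth now 1)
Event 10 (INT 2): INT 2 arrives: push (IRQ2, PC=0), enter IRQ2 at PC=0 (depth now 2)
Event 11 (EXEC): [IRQ2] PC=0: INC 1 -> ACC=-2
Event 12 (EXEC): [IRQ2] PC=1: INC 2 -> ACC=0
Event 13 (EXEC): [IRQ2] PC=2: IRET -> resume IRQ2 at PC=0 (depth now 1)
Event 14 (INT 2): INT 2 arrives: push (IRQ2, PC=0), enter IRQ2 at PC=0 (depth now 2)
Event 15 (EXEC): [IRQ2] PC=0: INC 1 -> ACC=1
Event 16 (EXEC): [IRQ2] PC=1: INC 2 -> ACC=3
Event 17 (EXEC): [IRQ2] PC=2: IRET -> resume IRQ2 at PC=0 (depth now 1)
Event 18 (EXEC): [IRQ2] PC=0: INC 1 -> ACC=4
Event 19 (INT 1): INT 1 arrives: push (IRQ2, PC=1), enter IRQ1 at PC=0 (depth now 2)
Event 20 (EXEC): [IRQ1] PC=0: INC 2 -> ACC=6
Event 21 (EXEC): [IRQ1] PC=1: DEC 2 -> ACC=4
Event 22 (EXEC): [IRQ1] PC=2: IRET -> resume IRQ2 at PC=1 (depth now 1)
Event 23 (EXEC): [IRQ2] PC=1: INC 2 -> ACC=6
Event 24 (EXEC): [IRQ2] PC=2: IRET -> resume MAIN at PC=0 (depth now 0)
Event 25 (EXEC): [MAIN] PC=0: NOP
Event 26 (EXEC): [MAIN] PC=1: INC 1 -> ACC=7
Event 27 (EXEC): [MAIN] PC=2: DEC 3 -> ACC=4
Event 28 (EXEC): [MAIN] PC=3: INC 1 -> ACC=5
Event 29 (EXEC): [MAIN] PC=4: INC 5 -> ACC=10
Event 30 (EXEC): [MAIN] PC=5: INC 1 -> ACC=11
Event 31 (EXEC): [MAIN] PC=6: NOP
Event 32 (EXEC): [MAIN] PC=7: HALT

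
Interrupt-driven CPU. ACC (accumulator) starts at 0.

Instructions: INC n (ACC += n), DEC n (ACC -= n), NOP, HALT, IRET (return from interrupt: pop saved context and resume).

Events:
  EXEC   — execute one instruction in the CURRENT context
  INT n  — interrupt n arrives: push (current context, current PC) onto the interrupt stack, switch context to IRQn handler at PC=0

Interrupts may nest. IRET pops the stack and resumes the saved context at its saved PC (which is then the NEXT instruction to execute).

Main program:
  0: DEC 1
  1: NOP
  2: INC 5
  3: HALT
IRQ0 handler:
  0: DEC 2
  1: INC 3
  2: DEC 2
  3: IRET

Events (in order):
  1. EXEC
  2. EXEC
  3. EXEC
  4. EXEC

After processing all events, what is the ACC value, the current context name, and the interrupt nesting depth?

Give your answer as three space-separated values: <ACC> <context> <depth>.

Answer: 4 MAIN 0

Derivation:
Event 1 (EXEC): [MAIN] PC=0: DEC 1 -> ACC=-1
Event 2 (EXEC): [MAIN] PC=1: NOP
Event 3 (EXEC): [MAIN] PC=2: INC 5 -> ACC=4
Event 4 (EXEC): [MAIN] PC=3: HALT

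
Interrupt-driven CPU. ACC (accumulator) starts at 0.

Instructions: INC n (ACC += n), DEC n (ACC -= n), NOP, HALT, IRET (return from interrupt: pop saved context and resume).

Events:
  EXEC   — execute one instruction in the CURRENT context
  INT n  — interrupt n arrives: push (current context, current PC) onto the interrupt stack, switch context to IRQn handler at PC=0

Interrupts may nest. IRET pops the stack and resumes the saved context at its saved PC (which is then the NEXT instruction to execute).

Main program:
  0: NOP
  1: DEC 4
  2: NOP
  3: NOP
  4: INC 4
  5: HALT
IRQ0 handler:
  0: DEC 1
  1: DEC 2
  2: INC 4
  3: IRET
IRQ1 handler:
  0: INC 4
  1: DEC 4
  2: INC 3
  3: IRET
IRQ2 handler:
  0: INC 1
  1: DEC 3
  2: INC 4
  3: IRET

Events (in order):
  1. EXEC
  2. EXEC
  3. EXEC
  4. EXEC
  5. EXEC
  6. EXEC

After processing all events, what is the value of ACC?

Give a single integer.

Event 1 (EXEC): [MAIN] PC=0: NOP
Event 2 (EXEC): [MAIN] PC=1: DEC 4 -> ACC=-4
Event 3 (EXEC): [MAIN] PC=2: NOP
Event 4 (EXEC): [MAIN] PC=3: NOP
Event 5 (EXEC): [MAIN] PC=4: INC 4 -> ACC=0
Event 6 (EXEC): [MAIN] PC=5: HALT

Answer: 0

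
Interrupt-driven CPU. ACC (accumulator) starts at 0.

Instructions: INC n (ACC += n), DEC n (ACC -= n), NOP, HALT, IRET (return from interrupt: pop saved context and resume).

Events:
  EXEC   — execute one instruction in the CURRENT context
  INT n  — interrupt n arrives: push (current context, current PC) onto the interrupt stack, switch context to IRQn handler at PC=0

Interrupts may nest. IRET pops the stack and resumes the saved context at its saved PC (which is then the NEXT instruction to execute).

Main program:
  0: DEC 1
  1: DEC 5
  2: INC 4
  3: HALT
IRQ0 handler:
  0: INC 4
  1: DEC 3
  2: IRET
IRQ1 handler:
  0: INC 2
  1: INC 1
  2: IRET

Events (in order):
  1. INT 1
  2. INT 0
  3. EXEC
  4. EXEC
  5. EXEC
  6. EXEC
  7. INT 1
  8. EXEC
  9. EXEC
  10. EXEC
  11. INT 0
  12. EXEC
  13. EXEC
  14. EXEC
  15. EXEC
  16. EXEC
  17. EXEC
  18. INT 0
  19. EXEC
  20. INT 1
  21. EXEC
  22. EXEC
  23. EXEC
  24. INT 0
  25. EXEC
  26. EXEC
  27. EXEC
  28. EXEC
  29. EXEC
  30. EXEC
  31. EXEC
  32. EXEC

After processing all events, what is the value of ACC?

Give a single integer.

Answer: 11

Derivation:
Event 1 (INT 1): INT 1 arrives: push (MAIN, PC=0), enter IRQ1 at PC=0 (depth now 1)
Event 2 (INT 0): INT 0 arrives: push (IRQ1, PC=0), enter IRQ0 at PC=0 (depth now 2)
Event 3 (EXEC): [IRQ0] PC=0: INC 4 -> ACC=4
Event 4 (EXEC): [IRQ0] PC=1: DEC 3 -> ACC=1
Event 5 (EXEC): [IRQ0] PC=2: IRET -> resume IRQ1 at PC=0 (depth now 1)
Event 6 (EXEC): [IRQ1] PC=0: INC 2 -> ACC=3
Event 7 (INT 1): INT 1 arrives: push (IRQ1, PC=1), enter IRQ1 at PC=0 (depth now 2)
Event 8 (EXEC): [IRQ1] PC=0: INC 2 -> ACC=5
Event 9 (EXEC): [IRQ1] PC=1: INC 1 -> ACC=6
Event 10 (EXEC): [IRQ1] PC=2: IRET -> resume IRQ1 at PC=1 (depth now 1)
Event 11 (INT 0): INT 0 arrives: push (IRQ1, PC=1), enter IRQ0 at PC=0 (depth now 2)
Event 12 (EXEC): [IRQ0] PC=0: INC 4 -> ACC=10
Event 13 (EXEC): [IRQ0] PC=1: DEC 3 -> ACC=7
Event 14 (EXEC): [IRQ0] PC=2: IRET -> resume IRQ1 at PC=1 (depth now 1)
Event 15 (EXEC): [IRQ1] PC=1: INC 1 -> ACC=8
Event 16 (EXEC): [IRQ1] PC=2: IRET -> resume MAIN at PC=0 (depth now 0)
Event 17 (EXEC): [MAIN] PC=0: DEC 1 -> ACC=7
Event 18 (INT 0): INT 0 arrives: push (MAIN, PC=1), enter IRQ0 at PC=0 (depth now 1)
Event 19 (EXEC): [IRQ0] PC=0: INC 4 -> ACC=11
Event 20 (INT 1): INT 1 arrives: push (IRQ0, PC=1), enter IRQ1 at PC=0 (depth now 2)
Event 21 (EXEC): [IRQ1] PC=0: INC 2 -> ACC=13
Event 22 (EXEC): [IRQ1] PC=1: INC 1 -> ACC=14
Event 23 (EXEC): [IRQ1] PC=2: IRET -> resume IRQ0 at PC=1 (depth now 1)
Event 24 (INT 0): INT 0 arrives: push (IRQ0, PC=1), enter IRQ0 at PC=0 (depth now 2)
Event 25 (EXEC): [IRQ0] PC=0: INC 4 -> ACC=18
Event 26 (EXEC): [IRQ0] PC=1: DEC 3 -> ACC=15
Event 27 (EXEC): [IRQ0] PC=2: IRET -> resume IRQ0 at PC=1 (depth now 1)
Event 28 (EXEC): [IRQ0] PC=1: DEC 3 -> ACC=12
Event 29 (EXEC): [IRQ0] PC=2: IRET -> resume MAIN at PC=1 (depth now 0)
Event 30 (EXEC): [MAIN] PC=1: DEC 5 -> ACC=7
Event 31 (EXEC): [MAIN] PC=2: INC 4 -> ACC=11
Event 32 (EXEC): [MAIN] PC=3: HALT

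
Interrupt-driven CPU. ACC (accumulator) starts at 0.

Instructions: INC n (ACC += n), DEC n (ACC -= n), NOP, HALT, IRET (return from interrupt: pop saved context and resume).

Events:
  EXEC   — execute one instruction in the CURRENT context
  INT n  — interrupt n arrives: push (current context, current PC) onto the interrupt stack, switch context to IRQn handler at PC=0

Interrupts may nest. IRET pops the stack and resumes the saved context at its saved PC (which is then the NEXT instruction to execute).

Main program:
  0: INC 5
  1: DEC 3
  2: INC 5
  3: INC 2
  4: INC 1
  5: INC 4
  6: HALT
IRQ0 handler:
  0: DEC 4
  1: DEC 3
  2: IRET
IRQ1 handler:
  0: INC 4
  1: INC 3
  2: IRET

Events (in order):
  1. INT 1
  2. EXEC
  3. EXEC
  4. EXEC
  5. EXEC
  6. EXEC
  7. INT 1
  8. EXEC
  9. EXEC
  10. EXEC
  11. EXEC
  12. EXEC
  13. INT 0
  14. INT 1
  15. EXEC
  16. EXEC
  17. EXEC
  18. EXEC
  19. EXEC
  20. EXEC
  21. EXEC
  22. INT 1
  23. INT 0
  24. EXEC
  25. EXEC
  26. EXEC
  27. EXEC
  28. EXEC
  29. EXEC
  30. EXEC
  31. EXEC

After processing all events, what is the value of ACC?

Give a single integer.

Event 1 (INT 1): INT 1 arrives: push (MAIN, PC=0), enter IRQ1 at PC=0 (depth now 1)
Event 2 (EXEC): [IRQ1] PC=0: INC 4 -> ACC=4
Event 3 (EXEC): [IRQ1] PC=1: INC 3 -> ACC=7
Event 4 (EXEC): [IRQ1] PC=2: IRET -> resume MAIN at PC=0 (depth now 0)
Event 5 (EXEC): [MAIN] PC=0: INC 5 -> ACC=12
Event 6 (EXEC): [MAIN] PC=1: DEC 3 -> ACC=9
Event 7 (INT 1): INT 1 arrives: push (MAIN, PC=2), enter IRQ1 at PC=0 (depth now 1)
Event 8 (EXEC): [IRQ1] PC=0: INC 4 -> ACC=13
Event 9 (EXEC): [IRQ1] PC=1: INC 3 -> ACC=16
Event 10 (EXEC): [IRQ1] PC=2: IRET -> resume MAIN at PC=2 (depth now 0)
Event 11 (EXEC): [MAIN] PC=2: INC 5 -> ACC=21
Event 12 (EXEC): [MAIN] PC=3: INC 2 -> ACC=23
Event 13 (INT 0): INT 0 arrives: push (MAIN, PC=4), enter IRQ0 at PC=0 (depth now 1)
Event 14 (INT 1): INT 1 arrives: push (IRQ0, PC=0), enter IRQ1 at PC=0 (depth now 2)
Event 15 (EXEC): [IRQ1] PC=0: INC 4 -> ACC=27
Event 16 (EXEC): [IRQ1] PC=1: INC 3 -> ACC=30
Event 17 (EXEC): [IRQ1] PC=2: IRET -> resume IRQ0 at PC=0 (depth now 1)
Event 18 (EXEC): [IRQ0] PC=0: DEC 4 -> ACC=26
Event 19 (EXEC): [IRQ0] PC=1: DEC 3 -> ACC=23
Event 20 (EXEC): [IRQ0] PC=2: IRET -> resume MAIN at PC=4 (depth now 0)
Event 21 (EXEC): [MAIN] PC=4: INC 1 -> ACC=24
Event 22 (INT 1): INT 1 arrives: push (MAIN, PC=5), enter IRQ1 at PC=0 (depth now 1)
Event 23 (INT 0): INT 0 arrives: push (IRQ1, PC=0), enter IRQ0 at PC=0 (depth now 2)
Event 24 (EXEC): [IRQ0] PC=0: DEC 4 -> ACC=20
Event 25 (EXEC): [IRQ0] PC=1: DEC 3 -> ACC=17
Event 26 (EXEC): [IRQ0] PC=2: IRET -> resume IRQ1 at PC=0 (depth now 1)
Event 27 (EXEC): [IRQ1] PC=0: INC 4 -> ACC=21
Event 28 (EXEC): [IRQ1] PC=1: INC 3 -> ACC=24
Event 29 (EXEC): [IRQ1] PC=2: IRET -> resume MAIN at PC=5 (depth now 0)
Event 30 (EXEC): [MAIN] PC=5: INC 4 -> ACC=28
Event 31 (EXEC): [MAIN] PC=6: HALT

Answer: 28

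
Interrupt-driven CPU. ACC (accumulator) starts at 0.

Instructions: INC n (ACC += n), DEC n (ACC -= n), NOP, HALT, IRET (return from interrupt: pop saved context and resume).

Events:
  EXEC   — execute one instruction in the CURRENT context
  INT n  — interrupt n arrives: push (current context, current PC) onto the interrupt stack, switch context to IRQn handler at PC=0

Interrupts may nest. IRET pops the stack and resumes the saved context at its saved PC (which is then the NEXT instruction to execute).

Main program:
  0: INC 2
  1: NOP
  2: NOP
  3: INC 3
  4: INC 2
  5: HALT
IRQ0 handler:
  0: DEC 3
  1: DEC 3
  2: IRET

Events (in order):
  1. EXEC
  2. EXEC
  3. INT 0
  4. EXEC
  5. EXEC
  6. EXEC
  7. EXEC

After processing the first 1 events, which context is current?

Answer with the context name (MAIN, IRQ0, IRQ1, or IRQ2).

Answer: MAIN

Derivation:
Event 1 (EXEC): [MAIN] PC=0: INC 2 -> ACC=2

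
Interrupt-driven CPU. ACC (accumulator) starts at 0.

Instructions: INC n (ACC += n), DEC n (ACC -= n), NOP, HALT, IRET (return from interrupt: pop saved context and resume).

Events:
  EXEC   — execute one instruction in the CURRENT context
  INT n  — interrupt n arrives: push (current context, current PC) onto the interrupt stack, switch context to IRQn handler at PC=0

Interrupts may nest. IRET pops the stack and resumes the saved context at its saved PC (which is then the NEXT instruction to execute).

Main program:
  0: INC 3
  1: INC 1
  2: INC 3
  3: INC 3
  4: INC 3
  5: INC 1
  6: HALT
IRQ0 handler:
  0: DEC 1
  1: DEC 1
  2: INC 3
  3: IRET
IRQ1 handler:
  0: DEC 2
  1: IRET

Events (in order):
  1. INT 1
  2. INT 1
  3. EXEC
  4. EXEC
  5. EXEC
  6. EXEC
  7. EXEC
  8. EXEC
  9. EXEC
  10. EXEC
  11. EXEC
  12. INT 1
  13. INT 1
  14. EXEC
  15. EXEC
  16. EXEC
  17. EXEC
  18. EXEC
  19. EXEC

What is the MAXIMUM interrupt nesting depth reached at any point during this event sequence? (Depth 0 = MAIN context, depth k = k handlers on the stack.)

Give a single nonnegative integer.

Event 1 (INT 1): INT 1 arrives: push (MAIN, PC=0), enter IRQ1 at PC=0 (depth now 1) [depth=1]
Event 2 (INT 1): INT 1 arrives: push (IRQ1, PC=0), enter IRQ1 at PC=0 (depth now 2) [depth=2]
Event 3 (EXEC): [IRQ1] PC=0: DEC 2 -> ACC=-2 [depth=2]
Event 4 (EXEC): [IRQ1] PC=1: IRET -> resume IRQ1 at PC=0 (depth now 1) [depth=1]
Event 5 (EXEC): [IRQ1] PC=0: DEC 2 -> ACC=-4 [depth=1]
Event 6 (EXEC): [IRQ1] PC=1: IRET -> resume MAIN at PC=0 (depth now 0) [depth=0]
Event 7 (EXEC): [MAIN] PC=0: INC 3 -> ACC=-1 [depth=0]
Event 8 (EXEC): [MAIN] PC=1: INC 1 -> ACC=0 [depth=0]
Event 9 (EXEC): [MAIN] PC=2: INC 3 -> ACC=3 [depth=0]
Event 10 (EXEC): [MAIN] PC=3: INC 3 -> ACC=6 [depth=0]
Event 11 (EXEC): [MAIN] PC=4: INC 3 -> ACC=9 [depth=0]
Event 12 (INT 1): INT 1 arrives: push (MAIN, PC=5), enter IRQ1 at PC=0 (depth now 1) [depth=1]
Event 13 (INT 1): INT 1 arrives: push (IRQ1, PC=0), enter IRQ1 at PC=0 (depth now 2) [depth=2]
Event 14 (EXEC): [IRQ1] PC=0: DEC 2 -> ACC=7 [depth=2]
Event 15 (EXEC): [IRQ1] PC=1: IRET -> resume IRQ1 at PC=0 (depth now 1) [depth=1]
Event 16 (EXEC): [IRQ1] PC=0: DEC 2 -> ACC=5 [depth=1]
Event 17 (EXEC): [IRQ1] PC=1: IRET -> resume MAIN at PC=5 (depth now 0) [depth=0]
Event 18 (EXEC): [MAIN] PC=5: INC 1 -> ACC=6 [depth=0]
Event 19 (EXEC): [MAIN] PC=6: HALT [depth=0]
Max depth observed: 2

Answer: 2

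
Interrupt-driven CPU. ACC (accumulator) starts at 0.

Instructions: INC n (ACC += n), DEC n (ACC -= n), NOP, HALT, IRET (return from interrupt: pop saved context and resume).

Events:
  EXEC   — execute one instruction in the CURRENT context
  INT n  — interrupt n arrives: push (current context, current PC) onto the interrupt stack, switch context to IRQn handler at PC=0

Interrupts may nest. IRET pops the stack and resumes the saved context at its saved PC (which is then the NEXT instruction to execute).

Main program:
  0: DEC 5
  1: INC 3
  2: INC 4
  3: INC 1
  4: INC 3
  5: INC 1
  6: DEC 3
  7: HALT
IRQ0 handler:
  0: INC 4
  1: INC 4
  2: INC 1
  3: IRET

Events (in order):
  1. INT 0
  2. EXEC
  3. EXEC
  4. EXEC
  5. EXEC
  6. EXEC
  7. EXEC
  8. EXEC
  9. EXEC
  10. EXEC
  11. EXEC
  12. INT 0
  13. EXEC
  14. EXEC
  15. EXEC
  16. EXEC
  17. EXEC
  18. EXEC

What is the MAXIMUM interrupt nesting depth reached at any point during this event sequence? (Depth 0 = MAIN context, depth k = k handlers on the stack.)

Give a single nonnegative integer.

Answer: 1

Derivation:
Event 1 (INT 0): INT 0 arrives: push (MAIN, PC=0), enter IRQ0 at PC=0 (depth now 1) [depth=1]
Event 2 (EXEC): [IRQ0] PC=0: INC 4 -> ACC=4 [depth=1]
Event 3 (EXEC): [IRQ0] PC=1: INC 4 -> ACC=8 [depth=1]
Event 4 (EXEC): [IRQ0] PC=2: INC 1 -> ACC=9 [depth=1]
Event 5 (EXEC): [IRQ0] PC=3: IRET -> resume MAIN at PC=0 (depth now 0) [depth=0]
Event 6 (EXEC): [MAIN] PC=0: DEC 5 -> ACC=4 [depth=0]
Event 7 (EXEC): [MAIN] PC=1: INC 3 -> ACC=7 [depth=0]
Event 8 (EXEC): [MAIN] PC=2: INC 4 -> ACC=11 [depth=0]
Event 9 (EXEC): [MAIN] PC=3: INC 1 -> ACC=12 [depth=0]
Event 10 (EXEC): [MAIN] PC=4: INC 3 -> ACC=15 [depth=0]
Event 11 (EXEC): [MAIN] PC=5: INC 1 -> ACC=16 [depth=0]
Event 12 (INT 0): INT 0 arrives: push (MAIN, PC=6), enter IRQ0 at PC=0 (depth now 1) [depth=1]
Event 13 (EXEC): [IRQ0] PC=0: INC 4 -> ACC=20 [depth=1]
Event 14 (EXEC): [IRQ0] PC=1: INC 4 -> ACC=24 [depth=1]
Event 15 (EXEC): [IRQ0] PC=2: INC 1 -> ACC=25 [depth=1]
Event 16 (EXEC): [IRQ0] PC=3: IRET -> resume MAIN at PC=6 (depth now 0) [depth=0]
Event 17 (EXEC): [MAIN] PC=6: DEC 3 -> ACC=22 [depth=0]
Event 18 (EXEC): [MAIN] PC=7: HALT [depth=0]
Max depth observed: 1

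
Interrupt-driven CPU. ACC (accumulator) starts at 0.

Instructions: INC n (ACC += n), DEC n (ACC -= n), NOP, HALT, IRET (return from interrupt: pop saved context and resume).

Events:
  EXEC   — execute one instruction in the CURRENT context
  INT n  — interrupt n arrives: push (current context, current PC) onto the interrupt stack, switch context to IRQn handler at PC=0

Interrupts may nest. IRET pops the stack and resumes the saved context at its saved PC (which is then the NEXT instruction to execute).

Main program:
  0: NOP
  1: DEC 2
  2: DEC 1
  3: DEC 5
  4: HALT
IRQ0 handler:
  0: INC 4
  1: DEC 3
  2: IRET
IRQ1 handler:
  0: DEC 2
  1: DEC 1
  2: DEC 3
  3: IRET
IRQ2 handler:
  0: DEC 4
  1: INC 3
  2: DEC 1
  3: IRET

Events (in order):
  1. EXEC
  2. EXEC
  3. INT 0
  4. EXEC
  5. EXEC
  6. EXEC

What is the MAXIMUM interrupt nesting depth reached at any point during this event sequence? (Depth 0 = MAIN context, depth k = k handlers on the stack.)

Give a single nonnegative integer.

Event 1 (EXEC): [MAIN] PC=0: NOP [depth=0]
Event 2 (EXEC): [MAIN] PC=1: DEC 2 -> ACC=-2 [depth=0]
Event 3 (INT 0): INT 0 arrives: push (MAIN, PC=2), enter IRQ0 at PC=0 (depth now 1) [depth=1]
Event 4 (EXEC): [IRQ0] PC=0: INC 4 -> ACC=2 [depth=1]
Event 5 (EXEC): [IRQ0] PC=1: DEC 3 -> ACC=-1 [depth=1]
Event 6 (EXEC): [IRQ0] PC=2: IRET -> resume MAIN at PC=2 (depth now 0) [depth=0]
Max depth observed: 1

Answer: 1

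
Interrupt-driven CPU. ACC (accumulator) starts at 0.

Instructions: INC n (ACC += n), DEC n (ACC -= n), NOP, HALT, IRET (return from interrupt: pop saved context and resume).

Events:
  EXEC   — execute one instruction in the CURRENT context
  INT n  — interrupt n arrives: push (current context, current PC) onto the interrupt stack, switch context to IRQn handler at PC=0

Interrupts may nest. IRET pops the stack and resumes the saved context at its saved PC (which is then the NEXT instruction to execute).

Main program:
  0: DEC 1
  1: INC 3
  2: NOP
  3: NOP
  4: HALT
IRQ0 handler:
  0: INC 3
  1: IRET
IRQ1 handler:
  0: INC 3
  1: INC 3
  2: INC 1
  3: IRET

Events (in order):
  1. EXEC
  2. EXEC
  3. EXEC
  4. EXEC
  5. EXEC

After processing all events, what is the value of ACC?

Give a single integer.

Answer: 2

Derivation:
Event 1 (EXEC): [MAIN] PC=0: DEC 1 -> ACC=-1
Event 2 (EXEC): [MAIN] PC=1: INC 3 -> ACC=2
Event 3 (EXEC): [MAIN] PC=2: NOP
Event 4 (EXEC): [MAIN] PC=3: NOP
Event 5 (EXEC): [MAIN] PC=4: HALT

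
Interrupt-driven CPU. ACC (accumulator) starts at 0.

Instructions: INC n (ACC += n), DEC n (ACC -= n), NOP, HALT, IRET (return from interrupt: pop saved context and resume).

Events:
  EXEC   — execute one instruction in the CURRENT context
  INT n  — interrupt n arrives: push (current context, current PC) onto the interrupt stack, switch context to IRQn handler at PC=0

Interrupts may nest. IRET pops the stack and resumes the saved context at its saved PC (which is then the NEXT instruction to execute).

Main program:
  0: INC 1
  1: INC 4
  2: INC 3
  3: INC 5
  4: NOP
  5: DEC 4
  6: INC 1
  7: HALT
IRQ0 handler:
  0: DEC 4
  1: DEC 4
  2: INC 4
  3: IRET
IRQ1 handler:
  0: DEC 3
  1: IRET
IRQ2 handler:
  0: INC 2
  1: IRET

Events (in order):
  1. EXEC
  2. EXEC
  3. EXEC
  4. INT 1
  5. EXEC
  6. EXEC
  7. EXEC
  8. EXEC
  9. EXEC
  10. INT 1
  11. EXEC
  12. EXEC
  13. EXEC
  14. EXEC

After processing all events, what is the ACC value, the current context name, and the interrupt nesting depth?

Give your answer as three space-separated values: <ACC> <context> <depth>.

Event 1 (EXEC): [MAIN] PC=0: INC 1 -> ACC=1
Event 2 (EXEC): [MAIN] PC=1: INC 4 -> ACC=5
Event 3 (EXEC): [MAIN] PC=2: INC 3 -> ACC=8
Event 4 (INT 1): INT 1 arrives: push (MAIN, PC=3), enter IRQ1 at PC=0 (depth now 1)
Event 5 (EXEC): [IRQ1] PC=0: DEC 3 -> ACC=5
Event 6 (EXEC): [IRQ1] PC=1: IRET -> resume MAIN at PC=3 (depth now 0)
Event 7 (EXEC): [MAIN] PC=3: INC 5 -> ACC=10
Event 8 (EXEC): [MAIN] PC=4: NOP
Event 9 (EXEC): [MAIN] PC=5: DEC 4 -> ACC=6
Event 10 (INT 1): INT 1 arrives: push (MAIN, PC=6), enter IRQ1 at PC=0 (depth now 1)
Event 11 (EXEC): [IRQ1] PC=0: DEC 3 -> ACC=3
Event 12 (EXEC): [IRQ1] PC=1: IRET -> resume MAIN at PC=6 (depth now 0)
Event 13 (EXEC): [MAIN] PC=6: INC 1 -> ACC=4
Event 14 (EXEC): [MAIN] PC=7: HALT

Answer: 4 MAIN 0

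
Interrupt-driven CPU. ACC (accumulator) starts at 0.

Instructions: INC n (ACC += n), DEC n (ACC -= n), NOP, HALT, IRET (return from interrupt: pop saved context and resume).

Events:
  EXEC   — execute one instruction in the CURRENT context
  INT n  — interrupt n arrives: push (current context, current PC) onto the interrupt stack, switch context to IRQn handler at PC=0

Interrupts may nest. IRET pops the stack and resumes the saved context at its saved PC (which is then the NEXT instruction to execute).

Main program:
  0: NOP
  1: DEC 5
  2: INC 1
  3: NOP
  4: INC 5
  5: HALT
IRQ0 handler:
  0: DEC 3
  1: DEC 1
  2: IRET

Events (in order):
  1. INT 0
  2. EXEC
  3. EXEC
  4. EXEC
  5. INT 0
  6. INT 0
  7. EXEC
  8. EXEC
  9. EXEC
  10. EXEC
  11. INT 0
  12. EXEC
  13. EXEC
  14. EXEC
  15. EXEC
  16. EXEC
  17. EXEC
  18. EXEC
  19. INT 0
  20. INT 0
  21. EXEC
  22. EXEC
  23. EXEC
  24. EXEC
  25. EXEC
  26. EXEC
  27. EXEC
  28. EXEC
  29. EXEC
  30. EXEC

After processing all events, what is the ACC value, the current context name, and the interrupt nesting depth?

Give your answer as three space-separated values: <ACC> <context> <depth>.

Event 1 (INT 0): INT 0 arrives: push (MAIN, PC=0), enter IRQ0 at PC=0 (depth now 1)
Event 2 (EXEC): [IRQ0] PC=0: DEC 3 -> ACC=-3
Event 3 (EXEC): [IRQ0] PC=1: DEC 1 -> ACC=-4
Event 4 (EXEC): [IRQ0] PC=2: IRET -> resume MAIN at PC=0 (depth now 0)
Event 5 (INT 0): INT 0 arrives: push (MAIN, PC=0), enter IRQ0 at PC=0 (depth now 1)
Event 6 (INT 0): INT 0 arrives: push (IRQ0, PC=0), enter IRQ0 at PC=0 (depth now 2)
Event 7 (EXEC): [IRQ0] PC=0: DEC 3 -> ACC=-7
Event 8 (EXEC): [IRQ0] PC=1: DEC 1 -> ACC=-8
Event 9 (EXEC): [IRQ0] PC=2: IRET -> resume IRQ0 at PC=0 (depth now 1)
Event 10 (EXEC): [IRQ0] PC=0: DEC 3 -> ACC=-11
Event 11 (INT 0): INT 0 arrives: push (IRQ0, PC=1), enter IRQ0 at PC=0 (depth now 2)
Event 12 (EXEC): [IRQ0] PC=0: DEC 3 -> ACC=-14
Event 13 (EXEC): [IRQ0] PC=1: DEC 1 -> ACC=-15
Event 14 (EXEC): [IRQ0] PC=2: IRET -> resume IRQ0 at PC=1 (depth now 1)
Event 15 (EXEC): [IRQ0] PC=1: DEC 1 -> ACC=-16
Event 16 (EXEC): [IRQ0] PC=2: IRET -> resume MAIN at PC=0 (depth now 0)
Event 17 (EXEC): [MAIN] PC=0: NOP
Event 18 (EXEC): [MAIN] PC=1: DEC 5 -> ACC=-21
Event 19 (INT 0): INT 0 arrives: push (MAIN, PC=2), enter IRQ0 at PC=0 (depth now 1)
Event 20 (INT 0): INT 0 arrives: push (IRQ0, PC=0), enter IRQ0 at PC=0 (depth now 2)
Event 21 (EXEC): [IRQ0] PC=0: DEC 3 -> ACC=-24
Event 22 (EXEC): [IRQ0] PC=1: DEC 1 -> ACC=-25
Event 23 (EXEC): [IRQ0] PC=2: IRET -> resume IRQ0 at PC=0 (depth now 1)
Event 24 (EXEC): [IRQ0] PC=0: DEC 3 -> ACC=-28
Event 25 (EXEC): [IRQ0] PC=1: DEC 1 -> ACC=-29
Event 26 (EXEC): [IRQ0] PC=2: IRET -> resume MAIN at PC=2 (depth now 0)
Event 27 (EXEC): [MAIN] PC=2: INC 1 -> ACC=-28
Event 28 (EXEC): [MAIN] PC=3: NOP
Event 29 (EXEC): [MAIN] PC=4: INC 5 -> ACC=-23
Event 30 (EXEC): [MAIN] PC=5: HALT

Answer: -23 MAIN 0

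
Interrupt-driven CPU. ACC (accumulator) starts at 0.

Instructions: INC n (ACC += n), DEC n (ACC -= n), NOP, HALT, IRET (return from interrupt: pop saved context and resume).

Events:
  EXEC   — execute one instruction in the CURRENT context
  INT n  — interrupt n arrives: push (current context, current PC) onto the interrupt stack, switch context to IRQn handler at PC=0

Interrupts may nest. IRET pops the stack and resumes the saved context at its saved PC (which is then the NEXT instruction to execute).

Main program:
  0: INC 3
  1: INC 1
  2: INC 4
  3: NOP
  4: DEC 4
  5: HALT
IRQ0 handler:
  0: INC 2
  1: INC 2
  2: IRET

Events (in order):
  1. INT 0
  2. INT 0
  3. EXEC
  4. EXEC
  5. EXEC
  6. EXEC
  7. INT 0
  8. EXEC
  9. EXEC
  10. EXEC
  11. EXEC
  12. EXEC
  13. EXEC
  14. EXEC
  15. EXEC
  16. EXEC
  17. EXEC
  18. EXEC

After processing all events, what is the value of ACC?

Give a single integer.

Answer: 16

Derivation:
Event 1 (INT 0): INT 0 arrives: push (MAIN, PC=0), enter IRQ0 at PC=0 (depth now 1)
Event 2 (INT 0): INT 0 arrives: push (IRQ0, PC=0), enter IRQ0 at PC=0 (depth now 2)
Event 3 (EXEC): [IRQ0] PC=0: INC 2 -> ACC=2
Event 4 (EXEC): [IRQ0] PC=1: INC 2 -> ACC=4
Event 5 (EXEC): [IRQ0] PC=2: IRET -> resume IRQ0 at PC=0 (depth now 1)
Event 6 (EXEC): [IRQ0] PC=0: INC 2 -> ACC=6
Event 7 (INT 0): INT 0 arrives: push (IRQ0, PC=1), enter IRQ0 at PC=0 (depth now 2)
Event 8 (EXEC): [IRQ0] PC=0: INC 2 -> ACC=8
Event 9 (EXEC): [IRQ0] PC=1: INC 2 -> ACC=10
Event 10 (EXEC): [IRQ0] PC=2: IRET -> resume IRQ0 at PC=1 (depth now 1)
Event 11 (EXEC): [IRQ0] PC=1: INC 2 -> ACC=12
Event 12 (EXEC): [IRQ0] PC=2: IRET -> resume MAIN at PC=0 (depth now 0)
Event 13 (EXEC): [MAIN] PC=0: INC 3 -> ACC=15
Event 14 (EXEC): [MAIN] PC=1: INC 1 -> ACC=16
Event 15 (EXEC): [MAIN] PC=2: INC 4 -> ACC=20
Event 16 (EXEC): [MAIN] PC=3: NOP
Event 17 (EXEC): [MAIN] PC=4: DEC 4 -> ACC=16
Event 18 (EXEC): [MAIN] PC=5: HALT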